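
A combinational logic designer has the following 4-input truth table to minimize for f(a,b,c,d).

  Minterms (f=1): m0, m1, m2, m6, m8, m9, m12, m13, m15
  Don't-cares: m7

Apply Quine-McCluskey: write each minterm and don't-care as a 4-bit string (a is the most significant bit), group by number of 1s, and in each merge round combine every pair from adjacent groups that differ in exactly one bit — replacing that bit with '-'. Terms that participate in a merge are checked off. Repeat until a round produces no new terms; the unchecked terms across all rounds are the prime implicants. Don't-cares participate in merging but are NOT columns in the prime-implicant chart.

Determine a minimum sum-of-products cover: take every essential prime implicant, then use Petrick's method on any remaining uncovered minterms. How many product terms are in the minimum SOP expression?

Round 0: 0000✓ 0001✓ 0010✓ 0110✓ 0111✓ 1000✓ 1001✓ 1100✓ 1101✓ 1111✓
Round 1: -000✓ -001✓ -111 0-10 00-0 000-✓ 011- 1-00✓ 1-01✓ 100-✓ 11-1 110-✓
Round 2: -00- 1-0-
PIs = {-00-, -111, 0-10, 00-0, 011-, 1-0-, 11-1}
Coverage chart:
  m0: -00-,00-0
  m1: -00- ←essential
  m2: 0-10,00-0
  m6: 0-10,011-
  m8: -00-,1-0-
  m9: -00-,1-0-
  m12: 1-0- ←essential
  m13: 1-0-,11-1
  m15: -111,11-1
Essential: -00-, 1-0-
Petrick residual → -111, 0-10
Min cover (4 terms): b'c' + bcd + a'cd' + ac'

4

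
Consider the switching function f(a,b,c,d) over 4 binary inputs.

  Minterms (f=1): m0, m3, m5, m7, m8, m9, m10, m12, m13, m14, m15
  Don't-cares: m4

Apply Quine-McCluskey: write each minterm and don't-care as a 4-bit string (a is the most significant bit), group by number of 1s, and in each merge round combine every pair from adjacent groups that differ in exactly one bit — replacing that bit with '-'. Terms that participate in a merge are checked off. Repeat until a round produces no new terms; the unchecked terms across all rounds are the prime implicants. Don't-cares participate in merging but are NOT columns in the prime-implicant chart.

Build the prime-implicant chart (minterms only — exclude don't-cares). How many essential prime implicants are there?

4

Round 0: 0000✓ 0011✓ 0100✓ 0101✓ 0111✓ 1000✓ 1001✓ 1010✓ 1100✓ 1101✓ 1110✓ 1111✓
Round 1: -000✓ -100✓ -101✓ -111✓ 0-00✓ 0-11 01-1✓ 010-✓ 1-00✓ 1-01✓ 1-10✓ 10-0✓ 100-✓ 11-0✓ 11-1✓ 110-✓ 111-✓
Round 2: --00 -1-1 -10- 1--0 1-0- 11--
PIs = {--00, -1-1, -10-, 0-11, 1--0, 1-0-, 11--}
Coverage chart:
  m0: --00 ←essential
  m3: 0-11 ←essential
  m5: -1-1,-10-
  m7: -1-1,0-11
  m8: --00,1--0,1-0-
  m9: 1-0- ←essential
  m10: 1--0 ←essential
  m12: --00,-10-,1--0,1-0-,11--
  m13: -1-1,-10-,1-0-,11--
  m14: 1--0,11--
  m15: -1-1,11--
Essential: --00, 0-11, 1--0, 1-0-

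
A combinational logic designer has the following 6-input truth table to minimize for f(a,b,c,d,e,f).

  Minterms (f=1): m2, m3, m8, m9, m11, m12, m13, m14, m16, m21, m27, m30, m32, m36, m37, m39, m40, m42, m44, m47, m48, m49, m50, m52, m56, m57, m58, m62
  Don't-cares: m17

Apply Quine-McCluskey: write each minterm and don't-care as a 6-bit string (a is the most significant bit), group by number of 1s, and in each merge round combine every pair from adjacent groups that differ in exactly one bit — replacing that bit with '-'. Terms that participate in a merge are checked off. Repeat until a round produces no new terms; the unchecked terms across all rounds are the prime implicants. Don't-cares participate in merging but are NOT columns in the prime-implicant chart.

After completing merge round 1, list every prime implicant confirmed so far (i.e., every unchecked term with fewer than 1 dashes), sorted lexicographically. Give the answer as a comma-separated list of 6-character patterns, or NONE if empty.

Round 0: 000010✓ 000011✓ 001000✓ 001001✓ 001011✓ 001100✓ 001101✓ 001110✓ 010000✓ 010001✓ 010101✓ 011011✓ 011110✓ 100000✓ 100100✓ 100101✓ 100111✓ 101000✓ 101010✓ 101100✓ 101111✓ 110000✓ 110001✓ 110010✓ 110100✓ 111000✓ 111001✓ 111010✓ 111110✓
Round 1: -01000✓ -01100✓ -10000✓ -10001✓ -11110 0-1011 0-1110 00-011 00001- 001-00✓ 001-01✓ 0010-1 00100-✓ 0011-0 00110-✓ 010-01 01000-✓ 1-0000✓ 1-0100✓ 1-1000✓ 1-1010✓ 10-000✓ 10-100✓ 10-111 100-00✓ 1001-1 10010- 101-00✓ 1010-0✓ 11-000✓ 11-001✓ 11-010✓ 110-00✓ 1100-0✓ 11000-✓ 111-10 1110-0✓ 11100-✓
Round 2: -01-00 -1000- 001-0- 1--000 1-0-00 1-10-0 10--00 11-0-0 11-00-
PIs = {-01-00, -1000-, -11110, 0-1011, 0-1110, 00-011, 00001-, 001-0-, 0010-1, 0011-0, 010-01, 1--000, 1-0-00, 1-10-0, 10--00, 10-111, 1001-1, 10010-, 11-0-0, 11-00-, 111-10}

NONE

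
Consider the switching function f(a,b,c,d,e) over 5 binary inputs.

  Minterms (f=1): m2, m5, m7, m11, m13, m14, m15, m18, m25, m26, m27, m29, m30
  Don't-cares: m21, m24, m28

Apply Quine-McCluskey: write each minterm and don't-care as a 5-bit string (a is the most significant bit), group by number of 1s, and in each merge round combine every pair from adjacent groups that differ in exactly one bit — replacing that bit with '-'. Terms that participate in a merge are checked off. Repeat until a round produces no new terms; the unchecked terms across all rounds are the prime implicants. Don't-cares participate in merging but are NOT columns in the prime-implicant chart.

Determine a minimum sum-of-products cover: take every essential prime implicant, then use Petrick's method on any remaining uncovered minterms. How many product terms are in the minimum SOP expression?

[col 0] 00010*, 00101*, 00111*, 01011*, 01101*, 01110*, 01111*, 10010*, 10101*, 11000*, 11001*, 11010*, 11011*, 11100*, 11101*, 11110*
[col 1] -0010, -0101*, -1011, -1101*, -1110, 0-101*, 0-111*, 001-1*, 01-11, 011-1*, 0111-, 1-010, 1-101*, 11-00*, 11-01*, 11-10*, 110-0*, 110-1*, 1100-*, 1101-*, 111-0*, 1110-*
[col 2] --101, 0-1-1, 11--0, 11-0-, 110--
Prime implicants: --101, -0010, -1011, -1110, 0-1-1, 01-11, 0111-, 1-010, 11--0, 11-0-, 110--
PI chart (minterm → PIs covering it):
  2 | -0010  (sole → essential)
  5 | --101,0-1-1
  7 | 0-1-1  (sole → essential)
  11 | -1011,01-11
  13 | --101,0-1-1
  14 | -1110,0111-
  15 | 0-1-1,01-11,0111-
  18 | -0010,1-010
  25 | 11-0-,110--
  26 | 1-010,11--0,110--
  27 | -1011,110--
  29 | --101,11-0-
  30 | -1110,11--0
Essential prime implicants: -0010, 0-1-1
Petrick residual → --101, -1011, -1110, 110--
Minimum SOP uses 6 PIs: cd'e + b'c'de' + bc'de + bcde' + a'ce + abc'

6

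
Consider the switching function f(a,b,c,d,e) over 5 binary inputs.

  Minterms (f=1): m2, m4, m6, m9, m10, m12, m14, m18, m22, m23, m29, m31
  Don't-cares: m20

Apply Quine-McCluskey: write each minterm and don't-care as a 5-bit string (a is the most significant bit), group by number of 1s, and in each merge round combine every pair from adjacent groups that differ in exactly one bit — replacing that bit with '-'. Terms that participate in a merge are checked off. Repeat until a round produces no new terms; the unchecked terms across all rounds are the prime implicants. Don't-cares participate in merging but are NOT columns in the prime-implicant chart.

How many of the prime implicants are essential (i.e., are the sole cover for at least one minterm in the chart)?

Round 0: 00010✓ 00100✓ 00110✓ 01001 01010✓ 01100✓ 01110✓ 10010✓ 10100✓ 10110✓ 10111✓ 11101✓ 11111✓
Round 1: -0010✓ -0100✓ -0110✓ 0-010✓ 0-100✓ 0-110✓ 00-10✓ 001-0✓ 01-10✓ 011-0✓ 1-111 10-10✓ 101-0✓ 1011- 111-1
Round 2: -0-10 -01-0 0--10 0-1-0
PIs = {-0-10, -01-0, 0--10, 0-1-0, 01001, 1-111, 1011-, 111-1}
Coverage chart:
  m2: -0-10,0--10
  m4: -01-0,0-1-0
  m6: -0-10,-01-0,0--10,0-1-0
  m9: 01001 ←essential
  m10: 0--10 ←essential
  m12: 0-1-0 ←essential
  m14: 0--10,0-1-0
  m18: -0-10 ←essential
  m22: -0-10,-01-0,1011-
  m23: 1-111,1011-
  m29: 111-1 ←essential
  m31: 1-111,111-1
Essential: -0-10, 0--10, 0-1-0, 01001, 111-1

5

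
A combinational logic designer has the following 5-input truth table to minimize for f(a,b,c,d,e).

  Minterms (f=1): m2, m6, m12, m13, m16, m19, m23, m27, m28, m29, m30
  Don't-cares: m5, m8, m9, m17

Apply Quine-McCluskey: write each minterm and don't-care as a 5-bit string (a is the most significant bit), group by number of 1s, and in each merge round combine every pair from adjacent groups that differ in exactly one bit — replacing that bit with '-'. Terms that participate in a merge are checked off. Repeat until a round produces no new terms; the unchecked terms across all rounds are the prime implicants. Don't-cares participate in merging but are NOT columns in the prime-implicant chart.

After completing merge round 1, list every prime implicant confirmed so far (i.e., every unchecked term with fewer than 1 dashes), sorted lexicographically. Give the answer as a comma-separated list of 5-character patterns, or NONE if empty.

NONE

size-2^0 implicants → 00010(✓)  00101(✓)  00110(✓)  01000(✓)  01001(✓)  01100(✓)  01101(✓)  10000(✓)  10001(✓)  10011(✓)  10111(✓)  11011(✓)  11100(✓)  11101(✓)  11110(✓)
size-2^1 implicants → -1100(✓)  -1101(✓)  0-101  00-10  01-00(✓)  01-01(✓)  0100-(✓)  0110-(✓)  1-011  10-11  100-1  1000-  111-0  1110-(✓)
size-2^2 implicants → -110-  01-0-
Unchecked terms (primes): -110-, 0-101, 00-10, 01-0-, 1-011, 10-11, 100-1, 1000-, 111-0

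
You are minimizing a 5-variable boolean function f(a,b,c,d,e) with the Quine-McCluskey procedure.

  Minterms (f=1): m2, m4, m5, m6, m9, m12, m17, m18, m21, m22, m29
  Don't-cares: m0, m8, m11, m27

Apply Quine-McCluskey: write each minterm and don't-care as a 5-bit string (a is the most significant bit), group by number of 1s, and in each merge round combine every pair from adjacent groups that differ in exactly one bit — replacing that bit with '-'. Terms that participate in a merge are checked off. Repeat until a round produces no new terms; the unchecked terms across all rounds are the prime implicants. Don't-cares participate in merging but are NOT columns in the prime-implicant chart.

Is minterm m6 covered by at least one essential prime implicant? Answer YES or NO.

YES

size-2^0 implicants → 00000(✓)  00010(✓)  00100(✓)  00101(✓)  00110(✓)  01000(✓)  01001(✓)  01011(✓)  01100(✓)  10001(✓)  10010(✓)  10101(✓)  10110(✓)  11011(✓)  11101(✓)
size-2^1 implicants → -0010(✓)  -0101  -0110(✓)  -1011  0-000(✓)  0-100(✓)  00-00(✓)  00-10(✓)  000-0(✓)  001-0(✓)  0010-  01-00(✓)  010-1  0100-  1-101  10-01  10-10(✓)
size-2^2 implicants → -0-10  0--00  00--0
Unchecked terms (primes): -0-10, -0101, -1011, 0--00, 00--0, 0010-, 010-1, 0100-, 1-101, 10-01
Minterm coverage:
  m2 ⊆ -0-10,00--0
  m4 ⊆ 0--00,00--0,0010-
  m5 ⊆ -0101,0010-
  m6 ⊆ -0-10,00--0
  m9 ⊆ 010-1,0100-
  m12 ⊆ 0--00 [E]
  m17 ⊆ 10-01 [E]
  m18 ⊆ -0-10 [E]
  m21 ⊆ -0101,1-101,10-01
  m22 ⊆ -0-10 [E]
  m29 ⊆ 1-101 [E]
E = {-0-10, 0--00, 1-101, 10-01}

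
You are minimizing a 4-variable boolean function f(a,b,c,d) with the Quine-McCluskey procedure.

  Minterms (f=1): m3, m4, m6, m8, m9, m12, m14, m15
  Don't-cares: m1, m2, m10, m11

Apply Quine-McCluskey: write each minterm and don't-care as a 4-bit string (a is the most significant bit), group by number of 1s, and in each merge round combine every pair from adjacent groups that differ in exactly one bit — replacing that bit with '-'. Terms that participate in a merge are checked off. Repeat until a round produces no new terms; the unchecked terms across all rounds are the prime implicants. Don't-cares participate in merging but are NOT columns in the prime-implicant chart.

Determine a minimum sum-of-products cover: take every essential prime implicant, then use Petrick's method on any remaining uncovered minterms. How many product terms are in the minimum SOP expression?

4

[col 0] 0001*, 0010*, 0011*, 0100*, 0110*, 1000*, 1001*, 1010*, 1011*, 1100*, 1110*, 1111*
[col 1] -001*, -010*, -011*, -100*, -110*, 0-10*, 00-1*, 001-*, 01-0*, 1-00*, 1-10*, 1-11*, 10-0*, 10-1*, 100-*, 101-*, 11-0*, 111-*
[col 2] --10, -0-1, -01-, -1-0, 1--0, 1-1-, 10--
Prime implicants: --10, -0-1, -01-, -1-0, 1--0, 1-1-, 10--
PI chart (minterm → PIs covering it):
  3 | -0-1,-01-
  4 | -1-0  (sole → essential)
  6 | --10,-1-0
  8 | 1--0,10--
  9 | -0-1,10--
  12 | -1-0,1--0
  14 | --10,-1-0,1--0,1-1-
  15 | 1-1-  (sole → essential)
Essential prime implicants: -1-0, 1-1-
Petrick residual → -0-1, 1--0
Minimum SOP uses 4 PIs: b'd + bd' + ad' + ac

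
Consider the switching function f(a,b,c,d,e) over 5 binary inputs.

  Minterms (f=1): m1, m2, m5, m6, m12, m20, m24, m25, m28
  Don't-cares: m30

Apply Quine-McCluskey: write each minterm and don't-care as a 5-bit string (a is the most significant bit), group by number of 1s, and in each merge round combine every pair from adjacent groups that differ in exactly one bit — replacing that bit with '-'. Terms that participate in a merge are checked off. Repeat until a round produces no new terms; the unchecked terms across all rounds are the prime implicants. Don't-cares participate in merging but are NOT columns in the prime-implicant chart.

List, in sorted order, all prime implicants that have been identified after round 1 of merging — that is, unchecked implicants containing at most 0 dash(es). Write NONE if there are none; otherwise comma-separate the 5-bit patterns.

NONE

Round 0: 00001✓ 00010✓ 00101✓ 00110✓ 01100✓ 10100✓ 11000✓ 11001✓ 11100✓ 11110✓
Round 1: -1100 00-01 00-10 1-100 11-00 1100- 111-0
PIs = {-1100, 00-01, 00-10, 1-100, 11-00, 1100-, 111-0}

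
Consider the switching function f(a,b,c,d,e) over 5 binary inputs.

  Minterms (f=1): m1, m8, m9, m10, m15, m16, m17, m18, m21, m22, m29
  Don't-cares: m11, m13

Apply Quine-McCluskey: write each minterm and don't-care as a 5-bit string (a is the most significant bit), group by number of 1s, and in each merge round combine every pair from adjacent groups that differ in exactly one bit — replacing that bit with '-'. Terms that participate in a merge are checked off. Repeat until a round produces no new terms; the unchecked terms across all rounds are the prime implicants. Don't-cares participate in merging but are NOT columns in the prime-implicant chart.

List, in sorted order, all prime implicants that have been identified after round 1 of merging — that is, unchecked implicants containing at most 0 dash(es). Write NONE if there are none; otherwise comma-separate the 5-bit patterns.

[col 0] 00001*, 01000*, 01001*, 01010*, 01011*, 01101*, 01111*, 10000*, 10001*, 10010*, 10101*, 10110*, 11101*
[col 1] -0001, -1101, 0-001, 01-01*, 01-11*, 010-0*, 010-1*, 0100-*, 0101-*, 011-1*, 1-101, 10-01, 10-10, 100-0, 1000-
[col 2] 01--1, 010--
Prime implicants: -0001, -1101, 0-001, 01--1, 010--, 1-101, 10-01, 10-10, 100-0, 1000-

NONE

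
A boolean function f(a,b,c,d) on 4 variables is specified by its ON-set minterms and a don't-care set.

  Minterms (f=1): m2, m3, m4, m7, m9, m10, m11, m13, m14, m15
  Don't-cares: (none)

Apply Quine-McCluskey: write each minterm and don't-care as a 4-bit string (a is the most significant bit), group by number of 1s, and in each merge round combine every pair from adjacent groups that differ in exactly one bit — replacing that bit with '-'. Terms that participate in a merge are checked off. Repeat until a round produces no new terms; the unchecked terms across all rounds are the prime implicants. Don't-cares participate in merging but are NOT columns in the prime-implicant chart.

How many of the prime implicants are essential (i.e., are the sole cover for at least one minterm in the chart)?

5

size-2^0 implicants → 0010(✓)  0011(✓)  0100  0111(✓)  1001(✓)  1010(✓)  1011(✓)  1101(✓)  1110(✓)  1111(✓)
size-2^1 implicants → -010(✓)  -011(✓)  -111(✓)  0-11(✓)  001-(✓)  1-01(✓)  1-10(✓)  1-11(✓)  10-1(✓)  101-(✓)  11-1(✓)  111-(✓)
size-2^2 implicants → --11  -01-  1--1  1-1-
Unchecked terms (primes): --11, -01-, 0100, 1--1, 1-1-
Minterm coverage:
  m2 ⊆ -01- [E]
  m3 ⊆ --11,-01-
  m4 ⊆ 0100 [E]
  m7 ⊆ --11 [E]
  m9 ⊆ 1--1 [E]
  m10 ⊆ -01-,1-1-
  m11 ⊆ --11,-01-,1--1,1-1-
  m13 ⊆ 1--1 [E]
  m14 ⊆ 1-1- [E]
  m15 ⊆ --11,1--1,1-1-
E = {--11, -01-, 0100, 1--1, 1-1-}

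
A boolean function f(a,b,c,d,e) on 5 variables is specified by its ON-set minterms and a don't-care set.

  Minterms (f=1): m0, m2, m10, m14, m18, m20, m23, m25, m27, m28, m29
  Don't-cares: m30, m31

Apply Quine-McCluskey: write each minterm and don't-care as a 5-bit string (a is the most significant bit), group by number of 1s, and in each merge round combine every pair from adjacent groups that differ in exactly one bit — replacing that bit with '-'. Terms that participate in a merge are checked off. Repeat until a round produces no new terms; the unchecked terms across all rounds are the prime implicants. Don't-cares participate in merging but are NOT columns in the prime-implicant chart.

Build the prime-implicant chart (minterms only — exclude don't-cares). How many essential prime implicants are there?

Round 0: 00000✓ 00010✓ 01010✓ 01110✓ 10010✓ 10100✓ 10111✓ 11001✓ 11011✓ 11100✓ 11101✓ 11110✓ 11111✓
Round 1: -0010 -1110 0-010 000-0 01-10 1-100 1-111 11-01✓ 11-11✓ 110-1✓ 111-0✓ 111-1✓ 1110-✓ 1111-✓
Round 2: 11--1 111--
PIs = {-0010, -1110, 0-010, 000-0, 01-10, 1-100, 1-111, 11--1, 111--}
Coverage chart:
  m0: 000-0 ←essential
  m2: -0010,0-010,000-0
  m10: 0-010,01-10
  m14: -1110,01-10
  m18: -0010 ←essential
  m20: 1-100 ←essential
  m23: 1-111 ←essential
  m25: 11--1 ←essential
  m27: 11--1 ←essential
  m28: 1-100,111--
  m29: 11--1,111--
Essential: -0010, 000-0, 1-100, 1-111, 11--1

5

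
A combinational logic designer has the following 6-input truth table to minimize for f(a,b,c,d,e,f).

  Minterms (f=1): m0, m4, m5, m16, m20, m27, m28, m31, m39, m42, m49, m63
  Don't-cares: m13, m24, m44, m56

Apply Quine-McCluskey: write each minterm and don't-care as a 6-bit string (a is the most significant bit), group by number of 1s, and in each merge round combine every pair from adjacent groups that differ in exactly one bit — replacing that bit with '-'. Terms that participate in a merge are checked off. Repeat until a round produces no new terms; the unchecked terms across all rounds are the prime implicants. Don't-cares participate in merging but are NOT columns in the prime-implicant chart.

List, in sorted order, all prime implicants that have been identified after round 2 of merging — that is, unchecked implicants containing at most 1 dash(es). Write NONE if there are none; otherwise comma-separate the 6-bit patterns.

Round 0: 000000✓ 000100✓ 000101✓ 001101✓ 010000✓ 010100✓ 011000✓ 011011✓ 011100✓ 011111✓ 100111 101010 101100 110001 111000✓ 111111✓
Round 1: -11000 -11111 0-0000✓ 0-0100✓ 00-101 000-00✓ 00010- 01-000✓ 01-100✓ 010-00✓ 011-00✓ 011-11
Round 2: 0-0-00 01--00
PIs = {-11000, -11111, 0-0-00, 00-101, 00010-, 01--00, 011-11, 100111, 101010, 101100, 110001}

-11000, -11111, 00-101, 00010-, 011-11, 100111, 101010, 101100, 110001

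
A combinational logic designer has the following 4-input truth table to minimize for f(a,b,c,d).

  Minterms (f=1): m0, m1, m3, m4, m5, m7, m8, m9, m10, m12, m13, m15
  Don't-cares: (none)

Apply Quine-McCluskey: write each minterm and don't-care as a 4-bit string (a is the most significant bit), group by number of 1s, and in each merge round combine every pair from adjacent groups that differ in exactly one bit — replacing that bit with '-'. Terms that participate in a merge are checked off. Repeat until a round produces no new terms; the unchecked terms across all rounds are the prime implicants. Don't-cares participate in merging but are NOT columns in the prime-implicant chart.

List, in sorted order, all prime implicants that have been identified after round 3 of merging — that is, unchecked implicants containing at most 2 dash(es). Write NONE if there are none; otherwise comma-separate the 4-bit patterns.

Round 0: 0000✓ 0001✓ 0011✓ 0100✓ 0101✓ 0111✓ 1000✓ 1001✓ 1010✓ 1100✓ 1101✓ 1111✓
Round 1: -000✓ -001✓ -100✓ -101✓ -111✓ 0-00✓ 0-01✓ 0-11✓ 00-1✓ 000-✓ 01-1✓ 010-✓ 1-00✓ 1-01✓ 10-0 100-✓ 11-1✓ 110-✓
Round 2: --00✓ --01✓ -00-✓ -1-1 -10-✓ 0--1 0-0-✓ 1-0-✓
Round 3: --0-
PIs = {--0-, -1-1, 0--1, 10-0}

-1-1, 0--1, 10-0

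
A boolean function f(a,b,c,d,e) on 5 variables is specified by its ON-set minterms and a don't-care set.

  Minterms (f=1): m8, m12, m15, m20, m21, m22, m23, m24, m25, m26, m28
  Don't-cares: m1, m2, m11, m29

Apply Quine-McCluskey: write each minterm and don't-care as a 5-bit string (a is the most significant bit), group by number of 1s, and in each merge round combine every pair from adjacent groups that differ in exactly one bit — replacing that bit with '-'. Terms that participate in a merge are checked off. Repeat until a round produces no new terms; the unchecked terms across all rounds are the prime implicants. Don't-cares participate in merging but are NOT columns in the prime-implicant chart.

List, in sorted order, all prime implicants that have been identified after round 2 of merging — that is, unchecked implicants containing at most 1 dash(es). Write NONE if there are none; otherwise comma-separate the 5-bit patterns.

00001, 00010, 01-11, 110-0

Round 0: 00001 00010 01000✓ 01011✓ 01100✓ 01111✓ 10100✓ 10101✓ 10110✓ 10111✓ 11000✓ 11001✓ 11010✓ 11100✓ 11101✓
Round 1: -1000✓ -1100✓ 01-00✓ 01-11 1-100✓ 1-101✓ 101-0✓ 101-1✓ 1010-✓ 1011-✓ 11-00✓ 11-01✓ 110-0 1100-✓ 1110-✓
Round 2: -1-00 1-10- 101-- 11-0-
PIs = {-1-00, 00001, 00010, 01-11, 1-10-, 101--, 11-0-, 110-0}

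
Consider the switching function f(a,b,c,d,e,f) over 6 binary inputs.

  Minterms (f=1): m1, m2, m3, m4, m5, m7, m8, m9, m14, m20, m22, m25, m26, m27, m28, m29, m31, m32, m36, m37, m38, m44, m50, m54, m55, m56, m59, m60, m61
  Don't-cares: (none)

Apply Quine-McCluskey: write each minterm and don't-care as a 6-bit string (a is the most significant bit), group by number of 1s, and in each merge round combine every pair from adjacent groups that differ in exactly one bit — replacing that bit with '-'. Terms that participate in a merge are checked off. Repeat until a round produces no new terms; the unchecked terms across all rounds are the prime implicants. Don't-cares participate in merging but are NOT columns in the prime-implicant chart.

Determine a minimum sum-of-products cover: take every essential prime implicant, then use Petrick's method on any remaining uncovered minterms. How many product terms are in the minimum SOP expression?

size-2^0 implicants → 000001(✓)  000010(✓)  000011(✓)  000100(✓)  000101(✓)  000111(✓)  001000(✓)  001001(✓)  001110  010100(✓)  010110(✓)  011001(✓)  011010(✓)  011011(✓)  011100(✓)  011101(✓)  011111(✓)  100000(✓)  100100(✓)  100101(✓)  100110(✓)  101100(✓)  110010(✓)  110110(✓)  110111(✓)  111000(✓)  111011(✓)  111100(✓)  111101(✓)
size-2^1 implicants → -00100(✓)  -00101(✓)  -10110  -11011  -11100(✓)  -11101(✓)  0-0100  0-1001  00-001  000-01(✓)  000-11(✓)  0000-1(✓)  00001-  0001-1(✓)  00010-(✓)  00100-  01-100  0101-0  011-01(✓)  011-11(✓)  0110-1(✓)  01101-  0111-1(✓)  01110-(✓)  1-0110  1-1100  10-100  100-00  1001-0  10010-(✓)  110-10  11011-  111-00  11110-(✓)
size-2^2 implicants → -0010-  -1110-  000--1  011--1
Unchecked terms (primes): -0010-, -10110, -11011, -1110-, 0-0100, 0-1001, 00-001, 000--1, 00001-, 00100-, 001110, 01-100, 0101-0, 011--1, 01101-, 1-0110, 1-1100, 10-100, 100-00, 1001-0, 110-10, 11011-, 111-00
Minterm coverage:
  m1 ⊆ 00-001,000--1
  m2 ⊆ 00001- [E]
  m3 ⊆ 000--1,00001-
  m4 ⊆ -0010-,0-0100
  m5 ⊆ -0010-,000--1
  m7 ⊆ 000--1 [E]
  m8 ⊆ 00100- [E]
  m9 ⊆ 0-1001,00-001,00100-
  m14 ⊆ 001110 [E]
  m20 ⊆ 0-0100,01-100,0101-0
  m22 ⊆ -10110,0101-0
  m25 ⊆ 0-1001,011--1
  m26 ⊆ 01101- [E]
  m27 ⊆ -11011,011--1,01101-
  m28 ⊆ -1110-,01-100
  m29 ⊆ -1110-,011--1
  m31 ⊆ 011--1 [E]
  m32 ⊆ 100-00 [E]
  m36 ⊆ -0010-,10-100,100-00,1001-0
  m37 ⊆ -0010- [E]
  m38 ⊆ 1-0110,1001-0
  m44 ⊆ 1-1100,10-100
  m50 ⊆ 110-10 [E]
  m54 ⊆ -10110,1-0110,110-10,11011-
  m55 ⊆ 11011- [E]
  m56 ⊆ 111-00 [E]
  m59 ⊆ -11011 [E]
  m60 ⊆ -1110-,1-1100,111-00
  m61 ⊆ -1110- [E]
E = {-0010-, -11011, -1110-, 000--1, 00001-, 00100-, 001110, 011--1, 01101-, 100-00, 110-10, 11011-, 111-00}
Petrick residual → 0101-0, 1-0110, 1-1100
Cover = b'c'de' + bcd'ef + bcde' + a'b'c'f + a'b'c'd'e + a'b'cd'e' + a'b'cdef' + a'bc'df' + a'bcf + a'bcd'e + ac'def' + acde'f' + ab'c'e'f' + abc'ef' + abc'de + abce'f'  |cover|=16

16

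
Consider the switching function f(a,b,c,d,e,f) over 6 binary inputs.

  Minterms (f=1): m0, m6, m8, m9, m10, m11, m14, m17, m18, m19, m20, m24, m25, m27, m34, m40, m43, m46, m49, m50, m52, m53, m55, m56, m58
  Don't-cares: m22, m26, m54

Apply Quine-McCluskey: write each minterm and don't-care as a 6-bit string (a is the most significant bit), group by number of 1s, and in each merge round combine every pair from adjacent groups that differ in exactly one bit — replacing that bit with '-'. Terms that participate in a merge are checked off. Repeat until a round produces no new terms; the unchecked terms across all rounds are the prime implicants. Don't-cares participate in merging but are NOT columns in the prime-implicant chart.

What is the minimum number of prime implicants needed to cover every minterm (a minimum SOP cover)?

12

Round 0: 000000✓ 000110✓ 001000✓ 001001✓ 001010✓ 001011✓ 001110✓ 010001✓ 010010✓ 010011✓ 010100✓ 010110✓ 011000✓ 011001✓ 011010✓ 011011✓ 100010✓ 101000✓ 101011✓ 101110✓ 110001✓ 110010✓ 110100✓ 110101✓ 110110✓ 110111✓ 111000✓ 111010✓
Round 1: -01000✓ -01011 -01110 -10001 -10010✓ -10100✓ -10110✓ -11000✓ -11010✓ 0-0110 0-1000✓ 0-1001✓ 0-1010✓ 0-1011✓ 00-000 00-110 001-10 0010-0✓ 0010-1✓ 00100-✓ 00101-✓ 01-001✓ 01-010✓ 01-011✓ 010-10✓ 0100-1✓ 01001-✓ 0101-0✓ 0110-0✓ 0110-1✓ 01100-✓ 01101-✓ 1-0010 1-1000✓ 11-010✓ 110-01 110-10✓ 1101-0✓ 1101-1✓ 11010-✓ 11011-✓ 1110-0✓
Round 2: --1000 -1-010 -10-10 -101-0 -110-0 0-10-0✓ 0-10-1✓ 0-100-✓ 0-101-✓ 0010--✓ 01-0-1 01-01- 0110--✓ 1101--
Round 3: 0-10--
PIs = {--1000, -01011, -01110, -1-010, -10-10, -10001, -101-0, -110-0, 0-0110, 0-10--, 00-000, 00-110, 001-10, 01-0-1, 01-01-, 1-0010, 110-01, 1101--}
Coverage chart:
  m0: 00-000 ←essential
  m6: 0-0110,00-110
  m8: --1000,0-10--,00-000
  m9: 0-10-- ←essential
  m10: 0-10--,001-10
  m11: -01011,0-10--
  m14: -01110,00-110,001-10
  m17: -10001,01-0-1
  m18: -1-010,-10-10,01-01-
  m19: 01-0-1,01-01-
  m20: -101-0 ←essential
  m24: --1000,-110-0,0-10--
  m25: 0-10--,01-0-1
  m27: 0-10--,01-0-1,01-01-
  m34: 1-0010 ←essential
  m40: --1000 ←essential
  m43: -01011 ←essential
  m46: -01110 ←essential
  m49: -10001,110-01
  m50: -1-010,-10-10,1-0010
  m52: -101-0,1101--
  m53: 110-01,1101--
  m55: 1101-- ←essential
  m56: --1000,-110-0
  m58: -1-010,-110-0
Essential: --1000, -01011, -01110, -101-0, 0-10--, 00-000, 1-0010, 1101--
Petrick residual → -1-010, -10001, 0-0110, 01-0-1
Min cover (12 terms): cd'e'f' + b'cd'ef + b'cdef' + bd'ef' + bc'd'e'f + bc'df' + a'c'def' + a'cd' + a'b'd'e'f' + a'bd'f + ac'd'ef' + abc'd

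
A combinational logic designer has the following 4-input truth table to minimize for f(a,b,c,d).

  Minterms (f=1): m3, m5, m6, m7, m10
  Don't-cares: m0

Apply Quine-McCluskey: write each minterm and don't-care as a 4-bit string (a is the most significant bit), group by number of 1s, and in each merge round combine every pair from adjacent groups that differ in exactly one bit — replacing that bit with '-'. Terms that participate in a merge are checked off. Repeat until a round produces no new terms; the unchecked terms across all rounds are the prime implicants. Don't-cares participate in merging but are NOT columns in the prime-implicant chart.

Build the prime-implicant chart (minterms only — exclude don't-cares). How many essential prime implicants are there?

[col 0] 0000, 0011*, 0101*, 0110*, 0111*, 1010
[col 1] 0-11, 01-1, 011-
Prime implicants: 0-11, 0000, 01-1, 011-, 1010
PI chart (minterm → PIs covering it):
  3 | 0-11  (sole → essential)
  5 | 01-1  (sole → essential)
  6 | 011-  (sole → essential)
  7 | 0-11,01-1,011-
  10 | 1010  (sole → essential)
Essential prime implicants: 0-11, 01-1, 011-, 1010

4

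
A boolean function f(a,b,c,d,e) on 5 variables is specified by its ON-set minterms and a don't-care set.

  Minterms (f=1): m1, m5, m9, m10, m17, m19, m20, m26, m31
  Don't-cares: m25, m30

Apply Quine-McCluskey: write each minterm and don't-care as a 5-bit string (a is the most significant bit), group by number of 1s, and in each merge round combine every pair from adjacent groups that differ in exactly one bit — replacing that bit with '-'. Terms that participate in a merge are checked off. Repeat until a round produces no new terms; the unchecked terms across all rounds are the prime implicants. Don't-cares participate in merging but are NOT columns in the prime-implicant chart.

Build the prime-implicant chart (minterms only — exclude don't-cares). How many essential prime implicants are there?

6

size-2^0 implicants → 00001(✓)  00101(✓)  01001(✓)  01010(✓)  10001(✓)  10011(✓)  10100  11001(✓)  11010(✓)  11110(✓)  11111(✓)
size-2^1 implicants → -0001(✓)  -1001(✓)  -1010  0-001(✓)  00-01  1-001(✓)  100-1  11-10  1111-
size-2^2 implicants → --001
Unchecked terms (primes): --001, -1010, 00-01, 100-1, 10100, 11-10, 1111-
Minterm coverage:
  m1 ⊆ --001,00-01
  m5 ⊆ 00-01 [E]
  m9 ⊆ --001 [E]
  m10 ⊆ -1010 [E]
  m17 ⊆ --001,100-1
  m19 ⊆ 100-1 [E]
  m20 ⊆ 10100 [E]
  m26 ⊆ -1010,11-10
  m31 ⊆ 1111- [E]
E = {--001, -1010, 00-01, 100-1, 10100, 1111-}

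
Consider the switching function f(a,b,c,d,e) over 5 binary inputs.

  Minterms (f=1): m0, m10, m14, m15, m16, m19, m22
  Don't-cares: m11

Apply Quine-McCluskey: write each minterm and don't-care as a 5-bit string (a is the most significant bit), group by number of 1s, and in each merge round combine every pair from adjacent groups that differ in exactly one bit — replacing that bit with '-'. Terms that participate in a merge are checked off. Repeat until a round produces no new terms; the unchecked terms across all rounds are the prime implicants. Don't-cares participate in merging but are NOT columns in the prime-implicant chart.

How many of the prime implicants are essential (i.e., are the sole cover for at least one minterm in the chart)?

size-2^0 implicants → 00000(✓)  01010(✓)  01011(✓)  01110(✓)  01111(✓)  10000(✓)  10011  10110
size-2^1 implicants → -0000  01-10(✓)  01-11(✓)  0101-(✓)  0111-(✓)
size-2^2 implicants → 01-1-
Unchecked terms (primes): -0000, 01-1-, 10011, 10110
Minterm coverage:
  m0 ⊆ -0000 [E]
  m10 ⊆ 01-1- [E]
  m14 ⊆ 01-1- [E]
  m15 ⊆ 01-1- [E]
  m16 ⊆ -0000 [E]
  m19 ⊆ 10011 [E]
  m22 ⊆ 10110 [E]
E = {-0000, 01-1-, 10011, 10110}

4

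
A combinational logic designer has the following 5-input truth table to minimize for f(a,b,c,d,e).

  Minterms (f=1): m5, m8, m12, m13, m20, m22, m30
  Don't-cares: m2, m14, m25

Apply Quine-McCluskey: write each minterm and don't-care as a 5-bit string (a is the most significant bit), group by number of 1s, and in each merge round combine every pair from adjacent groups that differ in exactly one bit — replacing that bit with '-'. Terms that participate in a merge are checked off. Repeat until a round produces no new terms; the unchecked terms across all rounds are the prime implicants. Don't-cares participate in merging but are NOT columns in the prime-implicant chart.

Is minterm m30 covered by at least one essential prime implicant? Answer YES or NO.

NO

[col 0] 00010, 00101*, 01000*, 01100*, 01101*, 01110*, 10100*, 10110*, 11001, 11110*
[col 1] -1110, 0-101, 01-00, 011-0, 0110-, 1-110, 101-0
Prime implicants: -1110, 0-101, 00010, 01-00, 011-0, 0110-, 1-110, 101-0, 11001
PI chart (minterm → PIs covering it):
  5 | 0-101  (sole → essential)
  8 | 01-00  (sole → essential)
  12 | 01-00,011-0,0110-
  13 | 0-101,0110-
  20 | 101-0  (sole → essential)
  22 | 1-110,101-0
  30 | -1110,1-110
Essential prime implicants: 0-101, 01-00, 101-0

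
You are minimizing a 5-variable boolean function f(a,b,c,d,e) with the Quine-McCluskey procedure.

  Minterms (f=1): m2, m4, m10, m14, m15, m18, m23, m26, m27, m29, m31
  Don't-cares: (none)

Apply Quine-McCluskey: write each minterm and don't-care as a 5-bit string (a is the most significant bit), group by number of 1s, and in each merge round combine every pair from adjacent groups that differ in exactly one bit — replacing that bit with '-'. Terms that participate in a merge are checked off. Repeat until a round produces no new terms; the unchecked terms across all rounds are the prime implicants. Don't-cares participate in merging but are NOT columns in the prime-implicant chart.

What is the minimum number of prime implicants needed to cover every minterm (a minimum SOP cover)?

size-2^0 implicants → 00010(✓)  00100  01010(✓)  01110(✓)  01111(✓)  10010(✓)  10111(✓)  11010(✓)  11011(✓)  11101(✓)  11111(✓)
size-2^1 implicants → -0010(✓)  -1010(✓)  -1111  0-010(✓)  01-10  0111-  1-010(✓)  1-111  11-11  1101-  111-1
size-2^2 implicants → --010
Unchecked terms (primes): --010, -1111, 00100, 01-10, 0111-, 1-111, 11-11, 1101-, 111-1
Minterm coverage:
  m2 ⊆ --010 [E]
  m4 ⊆ 00100 [E]
  m10 ⊆ --010,01-10
  m14 ⊆ 01-10,0111-
  m15 ⊆ -1111,0111-
  m18 ⊆ --010 [E]
  m23 ⊆ 1-111 [E]
  m26 ⊆ --010,1101-
  m27 ⊆ 11-11,1101-
  m29 ⊆ 111-1 [E]
  m31 ⊆ -1111,1-111,11-11,111-1
E = {--010, 00100, 1-111, 111-1}
Petrick residual → 0111-, 11-11
Cover = c'de' + a'b'cd'e' + a'bcd + acde + abde + abce  |cover|=6

6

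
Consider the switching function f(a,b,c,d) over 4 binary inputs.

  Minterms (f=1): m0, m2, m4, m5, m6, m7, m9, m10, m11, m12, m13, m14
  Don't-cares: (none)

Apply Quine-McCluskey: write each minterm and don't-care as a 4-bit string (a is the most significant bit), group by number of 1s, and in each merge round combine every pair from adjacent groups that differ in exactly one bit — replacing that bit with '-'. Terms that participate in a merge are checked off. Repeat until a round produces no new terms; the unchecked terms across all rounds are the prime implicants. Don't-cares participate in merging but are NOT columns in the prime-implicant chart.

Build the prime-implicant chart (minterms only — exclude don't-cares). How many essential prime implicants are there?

[col 0] 0000*, 0010*, 0100*, 0101*, 0110*, 0111*, 1001*, 1010*, 1011*, 1100*, 1101*, 1110*
[col 1] -010*, -100*, -101*, -110*, 0-00*, 0-10*, 00-0*, 01-0*, 01-1*, 010-*, 011-*, 1-01, 1-10*, 10-1, 101-, 11-0*, 110-*
[col 2] --10, -1-0, -10-, 0--0, 01--
Prime implicants: --10, -1-0, -10-, 0--0, 01--, 1-01, 10-1, 101-
PI chart (minterm → PIs covering it):
  0 | 0--0  (sole → essential)
  2 | --10,0--0
  4 | -1-0,-10-,0--0,01--
  5 | -10-,01--
  6 | --10,-1-0,0--0,01--
  7 | 01--  (sole → essential)
  9 | 1-01,10-1
  10 | --10,101-
  11 | 10-1,101-
  12 | -1-0,-10-
  13 | -10-,1-01
  14 | --10,-1-0
Essential prime implicants: 0--0, 01--

2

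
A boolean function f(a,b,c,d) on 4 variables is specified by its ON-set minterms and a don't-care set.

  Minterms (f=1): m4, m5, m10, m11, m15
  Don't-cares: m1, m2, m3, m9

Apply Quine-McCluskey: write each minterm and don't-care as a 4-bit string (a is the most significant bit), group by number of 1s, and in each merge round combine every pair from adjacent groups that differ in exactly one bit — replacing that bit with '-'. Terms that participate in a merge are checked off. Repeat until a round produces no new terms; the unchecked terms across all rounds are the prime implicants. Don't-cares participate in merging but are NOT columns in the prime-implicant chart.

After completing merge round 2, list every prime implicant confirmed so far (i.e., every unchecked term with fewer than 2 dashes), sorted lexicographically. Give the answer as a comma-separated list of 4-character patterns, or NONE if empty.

Round 0: 0001✓ 0010✓ 0011✓ 0100✓ 0101✓ 1001✓ 1010✓ 1011✓ 1111✓
Round 1: -001✓ -010✓ -011✓ 0-01 00-1✓ 001-✓ 010- 1-11 10-1✓ 101-✓
Round 2: -0-1 -01-
PIs = {-0-1, -01-, 0-01, 010-, 1-11}

0-01, 010-, 1-11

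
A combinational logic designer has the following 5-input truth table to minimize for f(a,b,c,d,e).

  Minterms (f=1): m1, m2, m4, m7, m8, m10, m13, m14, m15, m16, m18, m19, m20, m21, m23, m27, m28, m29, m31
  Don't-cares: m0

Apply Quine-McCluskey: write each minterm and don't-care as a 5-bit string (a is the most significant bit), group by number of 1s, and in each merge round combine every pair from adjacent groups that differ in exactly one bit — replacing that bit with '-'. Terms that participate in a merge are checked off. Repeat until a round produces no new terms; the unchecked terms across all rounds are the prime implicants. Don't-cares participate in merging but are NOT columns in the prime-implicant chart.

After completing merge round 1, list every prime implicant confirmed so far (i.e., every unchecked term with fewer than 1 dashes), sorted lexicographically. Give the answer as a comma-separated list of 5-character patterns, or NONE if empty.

Round 0: 00000✓ 00001✓ 00010✓ 00100✓ 00111✓ 01000✓ 01010✓ 01101✓ 01110✓ 01111✓ 10000✓ 10010✓ 10011✓ 10100✓ 10101✓ 10111✓ 11011✓ 11100✓ 11101✓ 11111✓
Round 1: -0000✓ -0010✓ -0100✓ -0111✓ -1101✓ -1111✓ 0-000✓ 0-010✓ 0-111✓ 00-00✓ 000-0✓ 0000- 01-10 010-0✓ 011-1✓ 0111- 1-011✓ 1-100✓ 1-101✓ 1-111✓ 10-00✓ 10-11✓ 100-0✓ 1001- 101-1✓ 1010-✓ 11-11✓ 111-1✓ 1110-✓
Round 2: --111 -0-00 -00-0 -11-1 0-0-0 1--11 1-1-1 1-10-
PIs = {--111, -0-00, -00-0, -11-1, 0-0-0, 0000-, 01-10, 0111-, 1--11, 1-1-1, 1-10-, 1001-}

NONE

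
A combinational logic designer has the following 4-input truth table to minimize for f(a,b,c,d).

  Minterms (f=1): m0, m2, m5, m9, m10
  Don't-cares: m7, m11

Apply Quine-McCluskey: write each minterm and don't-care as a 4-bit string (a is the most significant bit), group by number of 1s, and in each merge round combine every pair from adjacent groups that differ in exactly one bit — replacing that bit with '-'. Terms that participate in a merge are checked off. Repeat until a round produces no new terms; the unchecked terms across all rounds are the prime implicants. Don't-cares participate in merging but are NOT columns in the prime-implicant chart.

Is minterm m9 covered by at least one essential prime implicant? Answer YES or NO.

[col 0] 0000*, 0010*, 0101*, 0111*, 1001*, 1010*, 1011*
[col 1] -010, 00-0, 01-1, 10-1, 101-
Prime implicants: -010, 00-0, 01-1, 10-1, 101-
PI chart (minterm → PIs covering it):
  0 | 00-0  (sole → essential)
  2 | -010,00-0
  5 | 01-1  (sole → essential)
  9 | 10-1  (sole → essential)
  10 | -010,101-
Essential prime implicants: 00-0, 01-1, 10-1

YES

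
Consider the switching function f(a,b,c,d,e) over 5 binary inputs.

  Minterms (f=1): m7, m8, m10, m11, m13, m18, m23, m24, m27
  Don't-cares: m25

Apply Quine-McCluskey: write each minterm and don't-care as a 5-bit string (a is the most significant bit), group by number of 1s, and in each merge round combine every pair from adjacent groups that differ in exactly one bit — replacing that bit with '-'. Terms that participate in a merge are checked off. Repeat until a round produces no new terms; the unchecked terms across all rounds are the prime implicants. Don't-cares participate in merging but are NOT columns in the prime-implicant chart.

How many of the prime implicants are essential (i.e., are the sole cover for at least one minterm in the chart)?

3

size-2^0 implicants → 00111(✓)  01000(✓)  01010(✓)  01011(✓)  01101  10010  10111(✓)  11000(✓)  11001(✓)  11011(✓)
size-2^1 implicants → -0111  -1000  -1011  010-0  0101-  110-1  1100-
Unchecked terms (primes): -0111, -1000, -1011, 010-0, 0101-, 01101, 10010, 110-1, 1100-
Minterm coverage:
  m7 ⊆ -0111 [E]
  m8 ⊆ -1000,010-0
  m10 ⊆ 010-0,0101-
  m11 ⊆ -1011,0101-
  m13 ⊆ 01101 [E]
  m18 ⊆ 10010 [E]
  m23 ⊆ -0111 [E]
  m24 ⊆ -1000,1100-
  m27 ⊆ -1011,110-1
E = {-0111, 01101, 10010}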